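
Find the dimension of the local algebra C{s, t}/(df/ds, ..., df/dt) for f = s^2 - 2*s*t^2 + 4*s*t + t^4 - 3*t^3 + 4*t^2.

2

The Hessian of f at 0 has rank 1. Corank 1: A-series; mu = 2 gives A_2.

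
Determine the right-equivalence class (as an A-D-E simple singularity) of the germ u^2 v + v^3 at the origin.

The Hessian of f at 0 is [[0, 0], [0, 0]] with rank 0, so corank 2. A Groebner basis of the Jacobian ideal J(f) in C{u,v} is {v^3, u^2 + 3*v^2, u*v}; counting standard monomials gives mu = 4. Corank 2; j^3 = v*(u^2 + v^2) splits into three distinct lines over C (the quadratic factor has nonzero discriminant), so D_4.

D4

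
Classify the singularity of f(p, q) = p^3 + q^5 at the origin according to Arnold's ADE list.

E_8

The Hessian of f at 0 has rank 0. Corank 2; j^3 = p^3 is a perfect cube, so E-series; the 5-jet and mu = 8 give E_8.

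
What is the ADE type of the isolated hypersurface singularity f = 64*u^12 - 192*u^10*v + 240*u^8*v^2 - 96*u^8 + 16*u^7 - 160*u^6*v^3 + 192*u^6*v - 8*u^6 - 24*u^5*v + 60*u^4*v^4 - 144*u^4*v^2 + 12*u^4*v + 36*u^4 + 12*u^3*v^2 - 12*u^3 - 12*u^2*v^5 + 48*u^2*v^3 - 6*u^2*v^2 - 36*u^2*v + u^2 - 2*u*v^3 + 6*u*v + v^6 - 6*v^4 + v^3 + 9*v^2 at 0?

A_2

The Hessian of f at 0 is [[2, 6], [6, 18]] with rank 1, so corank 1. A Groebner basis of the Jacobian ideal J(f) in C{u,v} is {v^2, u + 3*v}; counting standard monomials gives mu = 2. Corank 1: A-series; mu = 2 gives A_2.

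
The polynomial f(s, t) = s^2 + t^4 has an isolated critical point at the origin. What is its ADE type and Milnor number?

The Hessian of f at 0 is [[2, 0], [0, 0]] with rank 1, so corank 1. A Groebner basis of the Jacobian ideal J(f) in C{s,t} is {t^3, s}; counting standard monomials gives mu = 3. Corank 1: A-series; mu = 3 gives A_3.

Type A_{3}, Milnor number mu = 3.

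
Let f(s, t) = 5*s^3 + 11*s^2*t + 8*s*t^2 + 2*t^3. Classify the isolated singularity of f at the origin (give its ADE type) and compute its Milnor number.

The Hessian of f at 0 is [[0, 0], [0, 0]] with rank 0, so corank 2. A Groebner basis of the Jacobian ideal J(f) in C{s,t} is {t^3, s^2 + 2*t^2, s*t - t^2}; counting standard monomials gives mu = 4. Corank 2; j^3 = (s + t)*(5*s^2 + 6*s*t + 2*t^2) splits into three distinct lines over C (the quadratic factor has nonzero discriminant), so D_4.

Type D_4, Milnor number mu = 4.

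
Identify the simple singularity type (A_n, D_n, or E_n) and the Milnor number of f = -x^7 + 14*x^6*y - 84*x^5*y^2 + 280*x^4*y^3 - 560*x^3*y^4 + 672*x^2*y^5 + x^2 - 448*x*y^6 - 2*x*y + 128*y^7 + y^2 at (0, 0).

Type A_{6}, Milnor number mu = 6.

The Hessian of f at 0 has rank 1. Corank 1: A-series; mu = 6 gives A_6.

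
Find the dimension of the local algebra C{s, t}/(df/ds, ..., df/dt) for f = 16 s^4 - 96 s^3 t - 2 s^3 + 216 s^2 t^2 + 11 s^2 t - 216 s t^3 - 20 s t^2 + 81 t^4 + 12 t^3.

5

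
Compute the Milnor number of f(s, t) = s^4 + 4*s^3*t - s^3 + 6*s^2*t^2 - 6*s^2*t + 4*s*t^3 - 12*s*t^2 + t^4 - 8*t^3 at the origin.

The Hessian of f at 0 has rank 0. Corank 2; j^3 = -(s + 2*t)^3 is a perfect cube, so E-series; the 4-jet and mu = 6 give E_6.

6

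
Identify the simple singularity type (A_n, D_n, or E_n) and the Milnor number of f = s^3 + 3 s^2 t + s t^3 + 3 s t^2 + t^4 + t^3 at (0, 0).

Type E_{7}, Milnor number mu = 7.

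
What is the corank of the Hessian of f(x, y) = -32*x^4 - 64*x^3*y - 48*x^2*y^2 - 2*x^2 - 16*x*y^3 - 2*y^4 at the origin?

1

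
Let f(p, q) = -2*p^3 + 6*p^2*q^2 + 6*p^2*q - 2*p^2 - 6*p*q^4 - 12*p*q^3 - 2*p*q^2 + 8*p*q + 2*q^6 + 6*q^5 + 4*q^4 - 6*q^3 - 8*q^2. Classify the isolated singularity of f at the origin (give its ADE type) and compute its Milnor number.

The Hessian of f at 0 has rank 1. Corank 1: A-series; mu = 2 gives A_2.

Type A2, Milnor number mu = 2.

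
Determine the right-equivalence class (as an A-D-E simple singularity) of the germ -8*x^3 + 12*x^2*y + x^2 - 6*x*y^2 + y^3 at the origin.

The Hessian of f at 0 has rank 1. Corank 1: A-series; mu = 2 gives A_2.

A2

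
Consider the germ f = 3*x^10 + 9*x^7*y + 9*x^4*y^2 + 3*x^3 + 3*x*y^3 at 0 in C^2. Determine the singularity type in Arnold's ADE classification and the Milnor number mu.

Type E_7, Milnor number mu = 7.

The Hessian of f at 0 is [[0, 0], [0, 0]] with rank 0, so corank 2. A Groebner basis of the Jacobian ideal J(f) in C{x,y} is {x^3, x*y^2, 3*x^2 + y^3}; counting standard monomials gives mu = 7. Corank 2; j^3 = 3*x^3 is a perfect cube, so E-series; the 4-jet and mu = 7 give E_7.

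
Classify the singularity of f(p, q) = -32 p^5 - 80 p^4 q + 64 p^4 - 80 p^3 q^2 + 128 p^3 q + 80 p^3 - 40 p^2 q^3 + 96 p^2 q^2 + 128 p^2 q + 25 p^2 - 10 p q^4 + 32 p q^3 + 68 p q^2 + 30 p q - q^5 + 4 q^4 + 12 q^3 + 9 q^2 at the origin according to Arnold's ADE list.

A4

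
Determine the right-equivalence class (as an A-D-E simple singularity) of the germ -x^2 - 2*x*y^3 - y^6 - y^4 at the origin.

A_3

The Hessian of f at 0 is [[-2, 0], [0, 0]] with rank 1, so corank 1. A Groebner basis of the Jacobian ideal J(f) in C{x,y} is {y^3, x}; counting standard monomials gives mu = 3. Corank 1: A-series; mu = 3 gives A_3.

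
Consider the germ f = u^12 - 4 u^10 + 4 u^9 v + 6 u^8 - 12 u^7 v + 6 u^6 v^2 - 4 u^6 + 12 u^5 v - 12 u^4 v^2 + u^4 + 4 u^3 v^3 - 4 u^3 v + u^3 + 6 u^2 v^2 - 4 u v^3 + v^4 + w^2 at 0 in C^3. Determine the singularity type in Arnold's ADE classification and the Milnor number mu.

Type E6, Milnor number mu = 6.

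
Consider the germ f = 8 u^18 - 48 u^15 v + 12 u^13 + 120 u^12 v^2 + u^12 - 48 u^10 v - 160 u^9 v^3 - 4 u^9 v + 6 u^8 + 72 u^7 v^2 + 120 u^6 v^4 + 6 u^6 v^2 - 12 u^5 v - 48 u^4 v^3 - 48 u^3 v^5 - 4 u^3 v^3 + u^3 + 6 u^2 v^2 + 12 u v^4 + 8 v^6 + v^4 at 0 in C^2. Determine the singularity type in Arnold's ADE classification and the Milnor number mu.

The Hessian of f at 0 has rank 0. Corank 2; j^3 = u^3 is a perfect cube, so E-series; the 4-jet and mu = 6 give E_6.

Type E_6, Milnor number mu = 6.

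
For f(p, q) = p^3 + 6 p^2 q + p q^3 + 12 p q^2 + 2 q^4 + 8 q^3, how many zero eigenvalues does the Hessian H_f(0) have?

2

Hessian at 0 has rank 0.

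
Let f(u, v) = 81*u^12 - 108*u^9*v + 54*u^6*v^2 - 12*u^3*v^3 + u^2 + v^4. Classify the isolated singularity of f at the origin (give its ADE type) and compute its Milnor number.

Type A_{3}, Milnor number mu = 3.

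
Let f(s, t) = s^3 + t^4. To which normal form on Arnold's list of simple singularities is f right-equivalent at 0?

E_6

The Hessian of f at 0 is [[0, 0], [0, 0]] with rank 0, so corank 2. A Groebner basis of the Jacobian ideal J(f) in C{s,t} is {t^3, s^2}; counting standard monomials gives mu = 6. Corank 2; j^3 = s^3 is a perfect cube, so E-series; the 4-jet and mu = 6 give E_6.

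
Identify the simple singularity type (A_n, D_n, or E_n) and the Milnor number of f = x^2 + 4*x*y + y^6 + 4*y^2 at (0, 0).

Type A_5, Milnor number mu = 5.

The Hessian of f at 0 has rank 1. Corank 1: A-series; mu = 5 gives A_5.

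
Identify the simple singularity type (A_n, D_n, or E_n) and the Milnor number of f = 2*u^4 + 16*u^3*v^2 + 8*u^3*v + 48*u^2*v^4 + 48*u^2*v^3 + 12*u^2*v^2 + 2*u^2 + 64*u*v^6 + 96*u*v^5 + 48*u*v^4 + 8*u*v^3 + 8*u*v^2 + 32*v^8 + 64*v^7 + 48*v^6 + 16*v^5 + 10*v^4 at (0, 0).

Type A3, Milnor number mu = 3.

The Hessian of f at 0 is [[4, 0], [0, 0]] with rank 1, so corank 1. A Groebner basis of the Jacobian ideal J(f) in C{u,v} is {u^2, u*v, u/2 + v^2}; counting standard monomials gives mu = 3. Corank 1: A-series; mu = 3 gives A_3.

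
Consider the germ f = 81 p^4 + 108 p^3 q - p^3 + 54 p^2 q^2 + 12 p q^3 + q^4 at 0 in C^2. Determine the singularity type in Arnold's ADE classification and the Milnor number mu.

Type E6, Milnor number mu = 6.

The Hessian of f at 0 has rank 0. Corank 2; j^3 = -p^3 is a perfect cube, so E-series; the 4-jet and mu = 6 give E_6.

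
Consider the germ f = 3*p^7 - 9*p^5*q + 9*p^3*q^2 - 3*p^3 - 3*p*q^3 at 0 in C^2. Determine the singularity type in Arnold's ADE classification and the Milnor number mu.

Type E_7, Milnor number mu = 7.

The Hessian of f at 0 has rank 0. Corank 2; j^3 = -3*p^3 is a perfect cube, so E-series; the 4-jet and mu = 7 give E_7.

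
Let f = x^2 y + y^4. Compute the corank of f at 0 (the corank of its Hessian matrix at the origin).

Hessian at 0 has rank 0.

2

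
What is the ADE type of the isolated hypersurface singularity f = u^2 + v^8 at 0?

A7

The Hessian of f at 0 is [[2, 0], [0, 0]] with rank 1, so corank 1. A Groebner basis of the Jacobian ideal J(f) in C{u,v} is {v^7, u}; counting standard monomials gives mu = 7. Corank 1: A-series; mu = 7 gives A_7.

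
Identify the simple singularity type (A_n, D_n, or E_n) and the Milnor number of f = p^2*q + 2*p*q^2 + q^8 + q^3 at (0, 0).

Type D9, Milnor number mu = 9.

The Hessian of f at 0 has rank 0. Corank 2; j^3 = q*(p + q)^2 has shape L^2 M (L != M), so D-series; mu = 9 gives D_9.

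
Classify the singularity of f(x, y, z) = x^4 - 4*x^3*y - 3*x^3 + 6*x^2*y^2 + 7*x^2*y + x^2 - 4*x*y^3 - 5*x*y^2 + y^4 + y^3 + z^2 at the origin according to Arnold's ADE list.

A_2

The Hessian of f at 0 has rank 2. Corank 1: A-series; mu = 2 gives A_2.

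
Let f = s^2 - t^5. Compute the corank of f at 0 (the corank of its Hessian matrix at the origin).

The Hessian at 0 is [[2, 0], [0, 0]] of rank 1; hence corank 1.

1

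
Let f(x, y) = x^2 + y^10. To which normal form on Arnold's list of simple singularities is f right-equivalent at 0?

The Hessian of f at 0 has rank 1. Corank 1: A-series; mu = 9 gives A_9.

A_9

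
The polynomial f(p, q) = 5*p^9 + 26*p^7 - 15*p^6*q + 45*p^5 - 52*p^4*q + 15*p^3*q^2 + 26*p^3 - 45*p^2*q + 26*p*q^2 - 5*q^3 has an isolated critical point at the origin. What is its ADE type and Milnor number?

Type D_4, Milnor number mu = 4.

The Hessian of f at 0 is [[0, 0], [0, 0]] with rank 0, so corank 2. A Groebner basis of the Jacobian ideal J(f) in C{p,q} is {q^3, p^2 + q^2/3, p*q}; counting standard monomials gives mu = 4. Corank 2; j^3 = (2*p - q)*(13*p^2 - 16*p*q + 5*q^2) splits into three distinct lines over C (the quadratic factor has nonzero discriminant), so D_4.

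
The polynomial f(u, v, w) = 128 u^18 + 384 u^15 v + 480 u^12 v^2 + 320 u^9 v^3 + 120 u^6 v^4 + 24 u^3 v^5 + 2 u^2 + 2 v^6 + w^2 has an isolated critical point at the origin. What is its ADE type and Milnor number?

Type A5, Milnor number mu = 5.

The Hessian of f at 0 has rank 2. Corank 1: A-series; mu = 5 gives A_5.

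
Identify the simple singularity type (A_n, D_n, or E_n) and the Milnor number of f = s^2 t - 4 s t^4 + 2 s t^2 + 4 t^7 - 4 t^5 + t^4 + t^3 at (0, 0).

The Hessian of f at 0 has rank 0. Corank 2; j^3 = t*(s + t)^2 has shape L^2 M (L != M), so D-series; mu = 5 gives D_5.

Type D5, Milnor number mu = 5.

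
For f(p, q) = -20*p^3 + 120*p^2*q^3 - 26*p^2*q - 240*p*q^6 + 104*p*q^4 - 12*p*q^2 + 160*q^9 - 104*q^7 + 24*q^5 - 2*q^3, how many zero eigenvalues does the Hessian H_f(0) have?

2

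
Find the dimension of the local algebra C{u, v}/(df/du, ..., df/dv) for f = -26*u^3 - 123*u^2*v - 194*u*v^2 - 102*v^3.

4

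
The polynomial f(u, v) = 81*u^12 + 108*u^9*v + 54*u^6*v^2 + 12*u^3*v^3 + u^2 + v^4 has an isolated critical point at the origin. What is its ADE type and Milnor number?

Type A3, Milnor number mu = 3.

The Hessian of f at 0 is [[2, 0], [0, 0]] with rank 1, so corank 1. A Groebner basis of the Jacobian ideal J(f) in C{u,v} is {v^3, u}; counting standard monomials gives mu = 3. Corank 1: A-series; mu = 3 gives A_3.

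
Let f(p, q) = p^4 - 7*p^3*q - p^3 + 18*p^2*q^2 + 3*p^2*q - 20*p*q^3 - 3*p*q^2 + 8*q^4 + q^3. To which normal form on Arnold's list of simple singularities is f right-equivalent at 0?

The Hessian of f at 0 has rank 0. Corank 2; j^3 = -(p - q)^3 is a perfect cube, so E-series; the 4-jet and mu = 7 give E_7.

E7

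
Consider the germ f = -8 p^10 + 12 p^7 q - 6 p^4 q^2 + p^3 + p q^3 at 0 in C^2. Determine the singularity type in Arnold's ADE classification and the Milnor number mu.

Type E_{7}, Milnor number mu = 7.

The Hessian of f at 0 is [[0, 0], [0, 0]] with rank 0, so corank 2. A Groebner basis of the Jacobian ideal J(f) in C{p,q} is {p^3, p*q^2, 3*p^2 + q^3}; counting standard monomials gives mu = 7. Corank 2; j^3 = p^3 is a perfect cube, so E-series; the 4-jet and mu = 7 give E_7.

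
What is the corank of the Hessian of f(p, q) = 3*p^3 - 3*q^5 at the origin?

2

Hessian at 0 has rank 0.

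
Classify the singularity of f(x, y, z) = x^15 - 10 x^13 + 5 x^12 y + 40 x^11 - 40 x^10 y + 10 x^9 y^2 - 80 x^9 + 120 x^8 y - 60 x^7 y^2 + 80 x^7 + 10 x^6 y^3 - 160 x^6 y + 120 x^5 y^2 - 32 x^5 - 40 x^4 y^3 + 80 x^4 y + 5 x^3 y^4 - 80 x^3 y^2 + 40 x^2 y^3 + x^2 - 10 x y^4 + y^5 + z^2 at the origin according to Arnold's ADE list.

A_{4}

The Hessian of f at 0 is [[2, 0, 0], [0, 0, 0], [0, 0, 2]] with rank 2, so corank 1. A Groebner basis of the Jacobian ideal J(f) in C{x,y,z} is {y^4, x, z}; counting standard monomials gives mu = 4. Corank 1: A-series; mu = 4 gives A_4.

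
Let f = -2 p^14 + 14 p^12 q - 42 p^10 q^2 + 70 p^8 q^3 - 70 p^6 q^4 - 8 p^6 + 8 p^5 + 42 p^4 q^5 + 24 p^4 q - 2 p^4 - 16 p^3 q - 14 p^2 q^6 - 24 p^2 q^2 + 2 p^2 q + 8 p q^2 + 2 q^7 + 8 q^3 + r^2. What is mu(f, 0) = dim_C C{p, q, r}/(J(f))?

The Hessian of f at 0 is [[0, 0, 0], [0, 0, 0], [0, 0, 2]] with rank 1, so corank 2. A Groebner basis of the Jacobian ideal J(f) in C{p,q,r} is {32*p^2/1017 + p*q^3 + 2041*p*q^2/1356 + 5113*p*q/16272 + 1529*q^3/1017 + 1363*q^2/2712, -16*p^2/339 - 1589*p*q^2/904 - 2387*p*q/5424 + q^4 - 2041*q^3/1356 - 625*q^2/904, p^3 - 512*p^2/1017 - 28*p*q^2/339 - 1045*p*q/1017 - 56*q^3/1017 - 14*q^2/339, p^2*q - p*q/2 - q^2, r}; counting standard monomials gives mu = 8. Corank 2; j^3 = 2*q*(p + 2*q)^2 has shape L^2 M (L != M), so D-series; mu = 8 gives D_8.

8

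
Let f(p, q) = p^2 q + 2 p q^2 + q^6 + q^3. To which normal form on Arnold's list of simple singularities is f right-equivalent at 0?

D_{7}

The Hessian of f at 0 has rank 0. Corank 2; j^3 = q*(p + q)^2 has shape L^2 M (L != M), so D-series; mu = 7 gives D_7.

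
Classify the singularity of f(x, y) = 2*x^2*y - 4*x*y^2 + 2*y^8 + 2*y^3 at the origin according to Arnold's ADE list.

D_{9}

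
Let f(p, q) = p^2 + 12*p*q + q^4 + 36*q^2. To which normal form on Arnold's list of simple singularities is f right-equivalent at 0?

A_3

The Hessian of f at 0 has rank 1. Corank 1: A-series; mu = 3 gives A_3.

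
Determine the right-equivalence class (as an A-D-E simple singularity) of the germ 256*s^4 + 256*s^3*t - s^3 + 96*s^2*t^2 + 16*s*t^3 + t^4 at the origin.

The Hessian of f at 0 is [[0, 0], [0, 0]] with rank 0, so corank 2. A Groebner basis of the Jacobian ideal J(f) in C{s,t} is {t^4, s*t^2 + t^3/12, s^2}; counting standard monomials gives mu = 6. Corank 2; j^3 = -s^3 is a perfect cube, so E-series; the 4-jet and mu = 6 give E_6.

E_6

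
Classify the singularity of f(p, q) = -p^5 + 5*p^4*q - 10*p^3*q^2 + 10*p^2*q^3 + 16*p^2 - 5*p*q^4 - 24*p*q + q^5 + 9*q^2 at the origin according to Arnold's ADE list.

The Hessian of f at 0 has rank 1. Corank 1: A-series; mu = 4 gives A_4.

A_{4}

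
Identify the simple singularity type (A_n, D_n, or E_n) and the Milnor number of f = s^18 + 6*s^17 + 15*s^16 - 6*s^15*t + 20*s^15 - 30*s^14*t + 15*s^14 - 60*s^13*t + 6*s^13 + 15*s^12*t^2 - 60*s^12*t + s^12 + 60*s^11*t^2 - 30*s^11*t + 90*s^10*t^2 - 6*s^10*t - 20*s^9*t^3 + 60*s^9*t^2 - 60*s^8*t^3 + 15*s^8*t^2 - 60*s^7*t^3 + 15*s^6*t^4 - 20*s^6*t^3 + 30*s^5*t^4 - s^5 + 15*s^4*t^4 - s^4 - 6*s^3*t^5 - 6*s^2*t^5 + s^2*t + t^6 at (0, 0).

Type D_{7}, Milnor number mu = 7.

The Hessian of f at 0 has rank 0. Corank 2; j^3 = s^2*t has shape L^2 M (L != M), so D-series; mu = 7 gives D_7.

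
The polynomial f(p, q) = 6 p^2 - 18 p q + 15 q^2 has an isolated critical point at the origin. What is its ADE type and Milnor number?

Type A_{1}, Milnor number mu = 1.

The Hessian of f at 0 is [[12, -18], [-18, 30]] with rank 2, so corank 0. A Groebner basis of the Jacobian ideal J(f) in C{p,q} is {p, q}; counting standard monomials gives mu = 1. Corank 0: nondegenerate Morse point, so A_1.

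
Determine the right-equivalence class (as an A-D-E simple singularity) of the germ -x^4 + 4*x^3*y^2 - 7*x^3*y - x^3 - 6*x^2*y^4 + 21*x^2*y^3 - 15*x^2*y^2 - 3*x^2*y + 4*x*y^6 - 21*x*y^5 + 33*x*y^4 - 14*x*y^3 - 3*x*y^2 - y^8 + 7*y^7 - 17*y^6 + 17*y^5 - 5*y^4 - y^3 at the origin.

E_7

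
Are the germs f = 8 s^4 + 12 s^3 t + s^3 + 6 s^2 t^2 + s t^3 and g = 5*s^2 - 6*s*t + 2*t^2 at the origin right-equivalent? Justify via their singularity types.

No.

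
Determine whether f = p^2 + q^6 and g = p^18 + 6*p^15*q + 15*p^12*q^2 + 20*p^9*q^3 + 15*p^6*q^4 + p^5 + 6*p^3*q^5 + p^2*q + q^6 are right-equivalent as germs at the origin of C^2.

No.

The Hessian of f at 0 is [[2, 0], [0, 0]] with rank 1, so corank 1. A Groebner basis of the Jacobian ideal J(f) in C{p,q} is {q^5, p}; counting standard monomials gives mu = 5. Corank 1: A-series; mu = 5 gives A_5. The Hessian of g at 0 is [[0, 0], [0, 0]] with rank 0, so corank 2. A Groebner basis of the Jacobian ideal J(g) in C{p,q} is {p^2/6 + q^5, p^3, p*q}; counting standard monomials gives mu = 7. Corank 2; j^3 = p^2*q has shape L^2 M (L != M), so D-series; mu = 7 gives D_7. f is A_5 but g is D_7, hence not right-equivalent.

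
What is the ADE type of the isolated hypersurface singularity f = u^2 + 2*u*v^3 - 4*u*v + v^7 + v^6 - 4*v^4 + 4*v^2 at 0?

A6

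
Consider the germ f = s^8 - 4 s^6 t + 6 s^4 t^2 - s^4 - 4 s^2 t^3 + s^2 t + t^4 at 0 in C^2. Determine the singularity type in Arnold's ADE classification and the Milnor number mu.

The Hessian of f at 0 has rank 0. Corank 2; j^3 = s^2*t has shape L^2 M (L != M), so D-series; mu = 5 gives D_5.

Type D_5, Milnor number mu = 5.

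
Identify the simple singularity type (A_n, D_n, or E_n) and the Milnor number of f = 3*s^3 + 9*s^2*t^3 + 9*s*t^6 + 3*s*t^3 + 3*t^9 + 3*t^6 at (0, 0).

Type E_{7}, Milnor number mu = 7.

The Hessian of f at 0 is [[0, 0], [0, 0]] with rank 0, so corank 2. A Groebner basis of the Jacobian ideal J(f) in C{s,t} is {s^3, s*t^2, 3*s^2 + t^3}; counting standard monomials gives mu = 7. Corank 2; j^3 = 3*s^3 is a perfect cube, so E-series; the 4-jet and mu = 7 give E_7.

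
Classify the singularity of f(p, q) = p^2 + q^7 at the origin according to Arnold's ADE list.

A_{6}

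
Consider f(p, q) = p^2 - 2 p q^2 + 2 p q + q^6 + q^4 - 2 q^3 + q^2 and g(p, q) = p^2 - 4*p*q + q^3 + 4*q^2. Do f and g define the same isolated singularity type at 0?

No.

The Hessian of f at 0 is [[2, 2], [2, 2]] with rank 1, so corank 1. A Groebner basis of the Jacobian ideal J(f) in C{p,q} is {p^3 - 3*p^2 - 5*p*q - 2*p - 2*q, p^2*q + 2*p^2 + 3*p*q + p + q, -p + q^2 - q}; counting standard monomials gives mu = 5. Corank 1: A-series; mu = 5 gives A_5. The Hessian of g at 0 is [[2, -4], [-4, 8]] with rank 1, so corank 1. A Groebner basis of the Jacobian ideal J(g) in C{p,q} is {q^2, p - 2*q}; counting standard monomials gives mu = 2. Corank 1: A-series; mu = 2 gives A_2. f is A_5 but g is A_2, hence not right-equivalent.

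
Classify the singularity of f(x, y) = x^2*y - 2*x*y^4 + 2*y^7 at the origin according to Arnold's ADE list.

D_{8}

The Hessian of f at 0 is [[0, 0], [0, 0]] with rank 0, so corank 2. A Groebner basis of the Jacobian ideal J(f) in C{x,y} is {x^2/6 + x*y^3, -x*y + y^4, x^3, x^2*y}; counting standard monomials gives mu = 8. Corank 2; j^3 = x^2*y has shape L^2 M (L != M), so D-series; mu = 8 gives D_8.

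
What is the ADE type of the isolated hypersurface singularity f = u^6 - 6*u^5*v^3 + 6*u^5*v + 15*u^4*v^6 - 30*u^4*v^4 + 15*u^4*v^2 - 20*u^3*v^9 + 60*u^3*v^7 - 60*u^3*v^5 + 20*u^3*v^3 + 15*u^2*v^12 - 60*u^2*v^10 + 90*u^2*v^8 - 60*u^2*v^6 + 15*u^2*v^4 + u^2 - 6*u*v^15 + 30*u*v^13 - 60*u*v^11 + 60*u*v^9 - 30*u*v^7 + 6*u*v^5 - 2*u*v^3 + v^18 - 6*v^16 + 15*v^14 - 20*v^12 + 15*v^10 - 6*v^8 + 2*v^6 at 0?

The Hessian of f at 0 has rank 1. Corank 1: A-series; mu = 5 gives A_5.

A_5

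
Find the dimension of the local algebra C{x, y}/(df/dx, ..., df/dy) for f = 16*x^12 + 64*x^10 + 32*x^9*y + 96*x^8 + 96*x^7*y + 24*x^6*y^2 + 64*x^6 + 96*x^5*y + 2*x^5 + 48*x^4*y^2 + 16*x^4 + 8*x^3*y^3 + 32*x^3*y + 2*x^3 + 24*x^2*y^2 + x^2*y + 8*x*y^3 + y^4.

The Hessian of f at 0 has rank 0. Corank 2; j^3 = x^2*(2*x + y) has shape L^2 M (L != M), so D-series; mu = 5 gives D_5.

5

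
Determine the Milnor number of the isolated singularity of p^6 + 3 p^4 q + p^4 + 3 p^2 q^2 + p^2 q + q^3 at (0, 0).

4

The Hessian of f at 0 is [[0, 0], [0, 0]] with rank 0, so corank 2. A Groebner basis of the Jacobian ideal J(f) in C{p,q} is {q^3, p^2 + 3*q^2, p*q}; counting standard monomials gives mu = 4. Corank 2; j^3 = q*(p^2 + q^2) splits into three distinct lines over C (the quadratic factor has nonzero discriminant), so D_4.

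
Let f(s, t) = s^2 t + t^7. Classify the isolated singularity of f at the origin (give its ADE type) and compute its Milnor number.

Type D8, Milnor number mu = 8.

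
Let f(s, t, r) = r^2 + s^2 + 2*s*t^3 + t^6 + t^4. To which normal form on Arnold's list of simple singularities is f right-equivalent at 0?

A_{3}

The Hessian of f at 0 is [[2, 0, 0], [0, 0, 0], [0, 0, 2]] with rank 2, so corank 1. A Groebner basis of the Jacobian ideal J(f) in C{s,t,r} is {t^3, s, r}; counting standard monomials gives mu = 3. Corank 1: A-series; mu = 3 gives A_3.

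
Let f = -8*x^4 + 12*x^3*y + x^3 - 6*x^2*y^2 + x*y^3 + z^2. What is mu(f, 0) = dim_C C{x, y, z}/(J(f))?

7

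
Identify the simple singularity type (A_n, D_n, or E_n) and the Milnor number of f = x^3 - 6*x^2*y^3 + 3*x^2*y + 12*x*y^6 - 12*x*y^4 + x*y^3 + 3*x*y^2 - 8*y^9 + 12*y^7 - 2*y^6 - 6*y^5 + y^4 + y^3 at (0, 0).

The Hessian of f at 0 is [[0, 0], [0, 0]] with rank 0, so corank 2. A Groebner basis of the Jacobian ideal J(f) in C{x,y} is {x^3 + 3*x^2*y + 6*x^2 + 12*x*y + 6*y^2, -3*x^2 + x*y^2 - 6*x*y - 3*y^2, 3*x^2 + 6*x*y + y^3 + 3*y^2}; counting standard monomials gives mu = 7. Corank 2; j^3 = (x + y)^3 is a perfect cube, so E-series; the 4-jet and mu = 7 give E_7.

Type E_{7}, Milnor number mu = 7.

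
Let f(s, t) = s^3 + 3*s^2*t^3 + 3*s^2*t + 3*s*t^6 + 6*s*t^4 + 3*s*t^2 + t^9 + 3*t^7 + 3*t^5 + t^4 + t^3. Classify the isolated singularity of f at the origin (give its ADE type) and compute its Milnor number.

Type E6, Milnor number mu = 6.

The Hessian of f at 0 has rank 0. Corank 2; j^3 = (s + t)^3 is a perfect cube, so E-series; the 4-jet and mu = 6 give E_6.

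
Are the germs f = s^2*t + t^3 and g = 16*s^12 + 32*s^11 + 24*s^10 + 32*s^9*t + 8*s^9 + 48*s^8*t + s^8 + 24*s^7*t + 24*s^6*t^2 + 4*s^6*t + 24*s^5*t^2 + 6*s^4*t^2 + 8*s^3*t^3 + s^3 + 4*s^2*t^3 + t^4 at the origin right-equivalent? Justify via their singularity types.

The Hessian of f at 0 has rank 0. Corank 2; j^3 = t*(s^2 + t^2) splits into three distinct lines over C (the quadratic factor has nonzero discriminant), so D_4. The Hessian of g at 0 has rank 0. Corank 2; j^3 = s^3 is a perfect cube, so E-series; the 4-jet and mu = 6 give E_6. f is D_4 but g is E_6, hence not right-equivalent.

No.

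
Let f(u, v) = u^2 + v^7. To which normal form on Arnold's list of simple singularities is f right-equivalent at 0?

The Hessian of f at 0 has rank 1. Corank 1: A-series; mu = 6 gives A_6.

A6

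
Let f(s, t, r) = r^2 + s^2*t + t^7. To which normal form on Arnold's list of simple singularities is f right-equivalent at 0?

D_8

The Hessian of f at 0 has rank 1. Corank 2; j^3 = s^2*t has shape L^2 M (L != M), so D-series; mu = 8 gives D_8.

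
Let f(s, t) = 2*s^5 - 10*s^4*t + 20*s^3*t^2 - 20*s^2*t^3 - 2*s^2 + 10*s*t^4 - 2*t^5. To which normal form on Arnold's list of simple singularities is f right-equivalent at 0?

The Hessian of f at 0 has rank 1. Corank 1: A-series; mu = 4 gives A_4.

A_{4}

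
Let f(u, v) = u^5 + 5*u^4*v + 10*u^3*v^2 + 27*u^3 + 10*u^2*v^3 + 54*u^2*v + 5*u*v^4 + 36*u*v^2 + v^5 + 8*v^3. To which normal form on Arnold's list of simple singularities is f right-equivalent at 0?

E8

The Hessian of f at 0 has rank 0. Corank 2; j^3 = (3*u + 2*v)^3 is a perfect cube, so E-series; the 5-jet and mu = 8 give E_8.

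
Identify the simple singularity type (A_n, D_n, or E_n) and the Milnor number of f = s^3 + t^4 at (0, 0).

The Hessian of f at 0 is [[0, 0], [0, 0]] with rank 0, so corank 2. A Groebner basis of the Jacobian ideal J(f) in C{s,t} is {t^3, s^2}; counting standard monomials gives mu = 6. Corank 2; j^3 = s^3 is a perfect cube, so E-series; the 4-jet and mu = 6 give E_6.

Type E6, Milnor number mu = 6.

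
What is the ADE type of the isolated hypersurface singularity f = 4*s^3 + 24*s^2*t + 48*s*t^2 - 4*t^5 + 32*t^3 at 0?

The Hessian of f at 0 is [[0, 0], [0, 0]] with rank 0, so corank 2. A Groebner basis of the Jacobian ideal J(f) in C{s,t} is {t^4, s^2 + 4*s*t + 4*t^2}; counting standard monomials gives mu = 8. Corank 2; j^3 = 4*(s + 2*t)^3 is a perfect cube, so E-series; the 5-jet and mu = 8 give E_8.

E8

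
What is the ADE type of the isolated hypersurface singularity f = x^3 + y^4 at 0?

E6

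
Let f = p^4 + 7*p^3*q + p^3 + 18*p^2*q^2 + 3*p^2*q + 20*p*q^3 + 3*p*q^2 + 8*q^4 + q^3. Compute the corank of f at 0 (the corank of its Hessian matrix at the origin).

2

Hessian at 0 has rank 0.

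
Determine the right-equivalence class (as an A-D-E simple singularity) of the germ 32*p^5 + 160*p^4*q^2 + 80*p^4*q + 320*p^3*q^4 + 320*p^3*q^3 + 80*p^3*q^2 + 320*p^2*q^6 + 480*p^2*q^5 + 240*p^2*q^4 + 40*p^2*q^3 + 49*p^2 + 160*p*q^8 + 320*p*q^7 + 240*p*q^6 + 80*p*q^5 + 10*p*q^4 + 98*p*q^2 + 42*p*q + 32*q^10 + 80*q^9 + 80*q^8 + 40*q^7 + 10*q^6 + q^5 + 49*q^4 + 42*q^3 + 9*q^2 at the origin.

A4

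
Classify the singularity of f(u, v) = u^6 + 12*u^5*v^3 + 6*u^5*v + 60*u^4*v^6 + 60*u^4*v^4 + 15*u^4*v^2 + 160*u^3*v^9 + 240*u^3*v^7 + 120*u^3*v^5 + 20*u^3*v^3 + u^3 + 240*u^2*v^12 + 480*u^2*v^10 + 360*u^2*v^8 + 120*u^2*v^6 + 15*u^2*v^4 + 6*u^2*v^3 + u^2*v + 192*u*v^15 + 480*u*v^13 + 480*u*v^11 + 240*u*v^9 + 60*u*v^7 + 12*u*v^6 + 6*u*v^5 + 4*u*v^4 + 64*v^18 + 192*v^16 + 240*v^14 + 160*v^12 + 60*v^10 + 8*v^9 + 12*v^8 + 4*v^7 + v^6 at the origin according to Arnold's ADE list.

D7

The Hessian of f at 0 is [[0, 0], [0, 0]] with rank 0, so corank 2. A Groebner basis of the Jacobian ideal J(f) in C{u,v} is {u^2/2 + u*v/2 + v^4, u^3, u^2*v, -u^2/3 + u*v^2}; counting standard monomials gives mu = 7. Corank 2; j^3 = u^2*(u + v) has shape L^2 M (L != M), so D-series; mu = 7 gives D_7.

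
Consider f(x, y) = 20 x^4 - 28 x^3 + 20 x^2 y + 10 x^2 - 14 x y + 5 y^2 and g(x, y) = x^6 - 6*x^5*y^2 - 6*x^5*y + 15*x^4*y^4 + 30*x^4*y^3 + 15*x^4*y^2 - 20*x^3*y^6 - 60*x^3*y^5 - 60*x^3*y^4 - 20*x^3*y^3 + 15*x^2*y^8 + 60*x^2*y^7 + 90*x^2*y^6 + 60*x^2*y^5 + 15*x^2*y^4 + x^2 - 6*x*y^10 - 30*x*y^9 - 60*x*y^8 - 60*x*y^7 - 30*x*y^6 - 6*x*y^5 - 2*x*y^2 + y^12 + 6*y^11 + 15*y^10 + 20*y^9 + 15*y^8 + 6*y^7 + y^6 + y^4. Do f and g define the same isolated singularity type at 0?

The Hessian of f at 0 has rank 2. Corank 0: nondegenerate Morse point, so A_1. The Hessian of g at 0 has rank 1. Corank 1: A-series; mu = 5 gives A_5. f is A_1 but g is A_5, hence not right-equivalent.

No.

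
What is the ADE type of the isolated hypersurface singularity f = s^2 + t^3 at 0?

A_{2}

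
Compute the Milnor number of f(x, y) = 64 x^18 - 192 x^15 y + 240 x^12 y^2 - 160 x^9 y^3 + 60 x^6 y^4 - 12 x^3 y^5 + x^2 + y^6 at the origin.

5

The Hessian of f at 0 has rank 1. Corank 1: A-series; mu = 5 gives A_5.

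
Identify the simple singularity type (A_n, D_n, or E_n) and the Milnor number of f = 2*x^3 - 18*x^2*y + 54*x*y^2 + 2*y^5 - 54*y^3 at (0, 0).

Type E_{8}, Milnor number mu = 8.

The Hessian of f at 0 has rank 0. Corank 2; j^3 = 2*(x - 3*y)^3 is a perfect cube, so E-series; the 5-jet and mu = 8 give E_8.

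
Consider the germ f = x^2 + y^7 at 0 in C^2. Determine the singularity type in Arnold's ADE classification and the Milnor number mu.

Type A_6, Milnor number mu = 6.

The Hessian of f at 0 is [[2, 0], [0, 0]] with rank 1, so corank 1. A Groebner basis of the Jacobian ideal J(f) in C{x,y} is {y^6, x}; counting standard monomials gives mu = 6. Corank 1: A-series; mu = 6 gives A_6.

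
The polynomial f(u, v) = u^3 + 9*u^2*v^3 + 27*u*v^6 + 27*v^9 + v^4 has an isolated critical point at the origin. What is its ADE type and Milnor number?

The Hessian of f at 0 has rank 0. Corank 2; j^3 = u^3 is a perfect cube, so E-series; the 4-jet and mu = 6 give E_6.

Type E_{6}, Milnor number mu = 6.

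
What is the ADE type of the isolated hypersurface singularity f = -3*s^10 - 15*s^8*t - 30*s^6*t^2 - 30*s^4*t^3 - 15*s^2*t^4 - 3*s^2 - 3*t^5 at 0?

A4

The Hessian of f at 0 has rank 1. Corank 1: A-series; mu = 4 gives A_4.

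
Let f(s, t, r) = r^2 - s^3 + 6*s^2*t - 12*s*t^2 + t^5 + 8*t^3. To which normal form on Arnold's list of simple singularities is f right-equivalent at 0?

The Hessian of f at 0 is [[0, 0, 0], [0, 0, 0], [0, 0, 2]] with rank 1, so corank 2. A Groebner basis of the Jacobian ideal J(f) in C{s,t,r} is {t^4, s^2 - 4*s*t + 4*t^2, r}; counting standard monomials gives mu = 8. Corank 2; j^3 = -(s - 2*t)^3 is a perfect cube, so E-series; the 5-jet and mu = 8 give E_8.

E8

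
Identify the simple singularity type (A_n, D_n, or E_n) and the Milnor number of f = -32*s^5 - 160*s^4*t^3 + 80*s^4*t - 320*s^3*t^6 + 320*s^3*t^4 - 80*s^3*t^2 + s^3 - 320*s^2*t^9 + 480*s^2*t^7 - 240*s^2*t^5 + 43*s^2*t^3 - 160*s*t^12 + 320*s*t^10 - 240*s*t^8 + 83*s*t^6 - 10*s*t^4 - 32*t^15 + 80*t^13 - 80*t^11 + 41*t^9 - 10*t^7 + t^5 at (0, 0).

The Hessian of f at 0 has rank 0. Corank 2; j^3 = s^3 is a perfect cube, so E-series; the 5-jet and mu = 8 give E_8.

Type E8, Milnor number mu = 8.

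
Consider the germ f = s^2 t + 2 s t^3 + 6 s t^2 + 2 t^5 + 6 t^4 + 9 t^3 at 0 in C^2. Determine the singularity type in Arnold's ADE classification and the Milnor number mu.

The Hessian of f at 0 has rank 0. Corank 2; j^3 = t*(s + 3*t)^2 has shape L^2 M (L != M), so D-series; mu = 6 gives D_6.

Type D_{6}, Milnor number mu = 6.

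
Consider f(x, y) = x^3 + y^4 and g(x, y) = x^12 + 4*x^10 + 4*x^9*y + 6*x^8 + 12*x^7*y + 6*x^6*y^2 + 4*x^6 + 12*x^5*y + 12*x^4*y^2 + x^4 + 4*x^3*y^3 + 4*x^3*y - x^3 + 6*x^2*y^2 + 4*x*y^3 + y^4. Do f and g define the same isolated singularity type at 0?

The Hessian of f at 0 has rank 0. Corank 2; j^3 = x^3 is a perfect cube, so E-series; the 4-jet and mu = 6 give E_6. The Hessian of g at 0 has rank 0. Corank 2; j^3 = -x^3 is a perfect cube, so E-series; the 4-jet and mu = 6 give E_6. Both have type E_6, hence right-equivalent.

Yes.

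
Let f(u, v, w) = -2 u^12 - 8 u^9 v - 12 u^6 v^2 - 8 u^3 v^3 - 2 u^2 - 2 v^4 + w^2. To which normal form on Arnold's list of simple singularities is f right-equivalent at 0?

A3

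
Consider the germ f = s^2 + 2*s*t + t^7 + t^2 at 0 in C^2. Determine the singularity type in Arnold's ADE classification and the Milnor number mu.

Type A6, Milnor number mu = 6.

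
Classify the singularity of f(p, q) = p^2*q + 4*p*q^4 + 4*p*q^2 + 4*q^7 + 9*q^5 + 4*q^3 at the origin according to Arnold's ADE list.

D_6

The Hessian of f at 0 has rank 0. Corank 2; j^3 = q*(p + 2*q)^2 has shape L^2 M (L != M), so D-series; mu = 6 gives D_6.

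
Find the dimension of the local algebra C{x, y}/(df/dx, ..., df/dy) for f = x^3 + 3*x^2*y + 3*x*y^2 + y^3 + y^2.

2

The Hessian of f at 0 has rank 1. Corank 1: A-series; mu = 2 gives A_2.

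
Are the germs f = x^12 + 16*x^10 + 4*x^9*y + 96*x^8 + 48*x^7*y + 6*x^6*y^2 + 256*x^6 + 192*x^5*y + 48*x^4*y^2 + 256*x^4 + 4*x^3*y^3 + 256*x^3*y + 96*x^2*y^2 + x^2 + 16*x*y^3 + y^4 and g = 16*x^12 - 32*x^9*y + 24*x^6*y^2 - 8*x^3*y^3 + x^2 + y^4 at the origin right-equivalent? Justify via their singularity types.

Yes.

The Hessian of f at 0 has rank 1. Corank 1: A-series; mu = 3 gives A_3. The Hessian of g at 0 has rank 1. Corank 1: A-series; mu = 3 gives A_3. Both have type A_3, hence right-equivalent.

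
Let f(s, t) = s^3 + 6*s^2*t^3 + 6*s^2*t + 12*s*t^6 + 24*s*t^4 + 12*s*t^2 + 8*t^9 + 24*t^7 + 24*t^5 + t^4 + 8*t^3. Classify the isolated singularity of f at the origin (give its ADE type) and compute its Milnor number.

Type E_{6}, Milnor number mu = 6.

The Hessian of f at 0 has rank 0. Corank 2; j^3 = (s + 2*t)^3 is a perfect cube, so E-series; the 4-jet and mu = 6 give E_6.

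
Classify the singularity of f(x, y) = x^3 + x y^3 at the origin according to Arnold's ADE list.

The Hessian of f at 0 has rank 0. Corank 2; j^3 = x^3 is a perfect cube, so E-series; the 4-jet and mu = 7 give E_7.

E_7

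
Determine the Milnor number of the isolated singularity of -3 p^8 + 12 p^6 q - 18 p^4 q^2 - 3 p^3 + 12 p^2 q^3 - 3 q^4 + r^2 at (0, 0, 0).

6

The Hessian of f at 0 has rank 1. Corank 2; j^3 = -3*p^3 is a perfect cube, so E-series; the 4-jet and mu = 6 give E_6.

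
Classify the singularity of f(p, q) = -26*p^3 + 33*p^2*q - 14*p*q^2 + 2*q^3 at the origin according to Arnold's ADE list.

D4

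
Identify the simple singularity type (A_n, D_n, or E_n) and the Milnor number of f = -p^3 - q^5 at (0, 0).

Type E8, Milnor number mu = 8.

The Hessian of f at 0 has rank 0. Corank 2; j^3 = -p^3 is a perfect cube, so E-series; the 5-jet and mu = 8 give E_8.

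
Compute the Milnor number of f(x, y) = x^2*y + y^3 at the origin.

4

The Hessian of f at 0 is [[0, 0], [0, 0]] with rank 0, so corank 2. A Groebner basis of the Jacobian ideal J(f) in C{x,y} is {y^3, x^2 + 3*y^2, x*y}; counting standard monomials gives mu = 4. Corank 2; j^3 = y*(x^2 + y^2) splits into three distinct lines over C (the quadratic factor has nonzero discriminant), so D_4.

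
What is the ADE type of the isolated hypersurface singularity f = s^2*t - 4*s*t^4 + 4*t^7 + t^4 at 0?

D_5

The Hessian of f at 0 has rank 0. Corank 2; j^3 = s^2*t has shape L^2 M (L != M), so D-series; mu = 5 gives D_5.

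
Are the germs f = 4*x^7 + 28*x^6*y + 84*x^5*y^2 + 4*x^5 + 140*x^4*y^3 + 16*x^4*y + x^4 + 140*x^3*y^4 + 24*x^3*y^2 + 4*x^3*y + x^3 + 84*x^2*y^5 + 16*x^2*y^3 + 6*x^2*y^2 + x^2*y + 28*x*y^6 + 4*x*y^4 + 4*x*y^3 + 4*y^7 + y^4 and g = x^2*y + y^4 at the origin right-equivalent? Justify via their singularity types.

Yes.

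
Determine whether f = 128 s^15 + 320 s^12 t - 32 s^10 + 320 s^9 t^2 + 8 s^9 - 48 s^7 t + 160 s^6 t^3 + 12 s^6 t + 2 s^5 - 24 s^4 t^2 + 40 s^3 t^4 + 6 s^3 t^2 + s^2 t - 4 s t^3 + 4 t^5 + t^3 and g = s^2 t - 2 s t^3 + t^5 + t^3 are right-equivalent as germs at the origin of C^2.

The Hessian of f at 0 has rank 0. Corank 2; j^3 = t*(s^2 + t^2) splits into three distinct lines over C (the quadratic factor has nonzero discriminant), so D_4. The Hessian of g at 0 has rank 0. Corank 2; j^3 = t*(s^2 + t^2) splits into three distinct lines over C (the quadratic factor has nonzero discriminant), so D_4. Both have type D_4, hence right-equivalent.

Yes.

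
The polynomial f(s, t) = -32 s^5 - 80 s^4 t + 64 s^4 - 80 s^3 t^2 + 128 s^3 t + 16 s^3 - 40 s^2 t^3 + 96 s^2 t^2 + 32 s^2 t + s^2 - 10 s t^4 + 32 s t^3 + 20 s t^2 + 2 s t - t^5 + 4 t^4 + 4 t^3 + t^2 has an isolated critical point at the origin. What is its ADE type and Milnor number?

The Hessian of f at 0 has rank 1. Corank 1: A-series; mu = 4 gives A_4.

Type A_4, Milnor number mu = 4.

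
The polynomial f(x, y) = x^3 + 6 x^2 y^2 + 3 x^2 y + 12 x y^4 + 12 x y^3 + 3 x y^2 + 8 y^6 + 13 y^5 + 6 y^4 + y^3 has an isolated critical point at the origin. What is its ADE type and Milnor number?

Type E_{8}, Milnor number mu = 8.

The Hessian of f at 0 has rank 0. Corank 2; j^3 = (x + y)^3 is a perfect cube, so E-series; the 5-jet and mu = 8 give E_8.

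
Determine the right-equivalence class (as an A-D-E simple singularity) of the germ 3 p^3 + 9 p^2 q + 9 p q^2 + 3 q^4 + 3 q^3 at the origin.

The Hessian of f at 0 has rank 0. Corank 2; j^3 = 3*(p + q)^3 is a perfect cube, so E-series; the 4-jet and mu = 6 give E_6.

E_{6}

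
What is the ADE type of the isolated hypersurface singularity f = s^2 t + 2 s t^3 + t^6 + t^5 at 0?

D_7

The Hessian of f at 0 has rank 0. Corank 2; j^3 = s^2*t has shape L^2 M (L != M), so D-series; mu = 7 gives D_7.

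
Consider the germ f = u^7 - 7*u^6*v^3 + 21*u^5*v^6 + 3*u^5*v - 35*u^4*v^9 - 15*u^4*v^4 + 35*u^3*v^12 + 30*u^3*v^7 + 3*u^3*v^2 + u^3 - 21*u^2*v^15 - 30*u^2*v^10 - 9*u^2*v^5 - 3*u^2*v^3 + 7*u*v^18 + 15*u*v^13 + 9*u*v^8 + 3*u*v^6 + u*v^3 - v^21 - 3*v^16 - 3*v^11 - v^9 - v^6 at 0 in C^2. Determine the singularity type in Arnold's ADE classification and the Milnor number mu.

Type E_7, Milnor number mu = 7.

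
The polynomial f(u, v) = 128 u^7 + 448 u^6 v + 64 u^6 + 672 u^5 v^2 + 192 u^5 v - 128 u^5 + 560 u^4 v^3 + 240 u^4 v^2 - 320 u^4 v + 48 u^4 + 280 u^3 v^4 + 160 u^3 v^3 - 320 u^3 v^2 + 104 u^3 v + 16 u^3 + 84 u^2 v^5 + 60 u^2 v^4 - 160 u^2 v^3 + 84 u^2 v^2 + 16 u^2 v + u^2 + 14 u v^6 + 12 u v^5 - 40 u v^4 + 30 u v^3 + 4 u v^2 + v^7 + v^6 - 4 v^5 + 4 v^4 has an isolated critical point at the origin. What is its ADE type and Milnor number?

Type A_{6}, Milnor number mu = 6.

The Hessian of f at 0 is [[2, 0], [0, 0]] with rank 1, so corank 1. A Groebner basis of the Jacobian ideal J(f) in C{u,v} is {u^3, u^2*v - 71*u^2 - 68*u*v - 8*u - 16*v^2, 1209*u^2/4 + u*v^2 + 289*u*v + 34*u + 68*v^2, -1939*u^2/2 - 926*u*v - 109*u + v^3 - 218*v^2}; counting standard monomials gives mu = 6. Corank 1: A-series; mu = 6 gives A_6.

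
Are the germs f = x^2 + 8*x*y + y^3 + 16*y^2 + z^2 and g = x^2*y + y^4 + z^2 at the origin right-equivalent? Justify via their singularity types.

No.

The Hessian of f at 0 has rank 2. Corank 1: A-series; mu = 2 gives A_2. The Hessian of g at 0 has rank 1. Corank 2; j^3 = x^2*y has shape L^2 M (L != M), so D-series; mu = 5 gives D_5. f is A_2 but g is D_5, hence not right-equivalent.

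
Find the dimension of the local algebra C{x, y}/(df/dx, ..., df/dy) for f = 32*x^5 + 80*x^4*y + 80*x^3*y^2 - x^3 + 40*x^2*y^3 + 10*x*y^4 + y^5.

The Hessian of f at 0 is [[0, 0], [0, 0]] with rank 0, so corank 2. A Groebner basis of the Jacobian ideal J(f) in C{x,y} is {y^5, x*y^3 + y^4/8, x^2}; counting standard monomials gives mu = 8. Corank 2; j^3 = -x^3 is a perfect cube, so E-series; the 5-jet and mu = 8 give E_8.

8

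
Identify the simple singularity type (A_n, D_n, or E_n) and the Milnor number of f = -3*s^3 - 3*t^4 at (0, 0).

The Hessian of f at 0 is [[0, 0], [0, 0]] with rank 0, so corank 2. A Groebner basis of the Jacobian ideal J(f) in C{s,t} is {t^3, s^2}; counting standard monomials gives mu = 6. Corank 2; j^3 = -3*s^3 is a perfect cube, so E-series; the 4-jet and mu = 6 give E_6.

Type E_6, Milnor number mu = 6.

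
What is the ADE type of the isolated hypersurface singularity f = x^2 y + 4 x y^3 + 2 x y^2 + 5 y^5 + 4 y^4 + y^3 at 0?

D6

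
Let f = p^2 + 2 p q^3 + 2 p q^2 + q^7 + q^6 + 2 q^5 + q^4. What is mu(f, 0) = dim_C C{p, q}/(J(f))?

6

The Hessian of f at 0 is [[2, 0], [0, 0]] with rank 1, so corank 1. A Groebner basis of the Jacobian ideal J(f) in C{p,q} is {p^3, p^2*q - p^2/2 - p*q/2 + p/2 + q^2/2, p^2/2 + p*q^2 - p*q/2 + p/2 + q^2/2, p + q^3 + q^2}; counting standard monomials gives mu = 6. Corank 1: A-series; mu = 6 gives A_6.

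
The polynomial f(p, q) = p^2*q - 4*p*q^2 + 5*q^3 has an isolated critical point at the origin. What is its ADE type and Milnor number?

Type D_{4}, Milnor number mu = 4.

The Hessian of f at 0 is [[0, 0], [0, 0]] with rank 0, so corank 2. A Groebner basis of the Jacobian ideal J(f) in C{p,q} is {q^3, p^2 - q^2, p*q - 2*q^2}; counting standard monomials gives mu = 4. Corank 2; j^3 = q*(p^2 - 4*p*q + 5*q^2) splits into three distinct lines over C (the quadratic factor has nonzero discriminant), so D_4.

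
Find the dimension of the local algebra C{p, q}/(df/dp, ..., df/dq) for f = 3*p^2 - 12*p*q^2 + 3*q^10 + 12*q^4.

9

The Hessian of f at 0 has rank 1. Corank 1: A-series; mu = 9 gives A_9.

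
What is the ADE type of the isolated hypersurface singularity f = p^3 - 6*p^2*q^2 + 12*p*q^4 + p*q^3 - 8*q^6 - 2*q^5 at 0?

E_7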